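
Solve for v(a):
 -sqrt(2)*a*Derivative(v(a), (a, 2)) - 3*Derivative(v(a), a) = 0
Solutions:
 v(a) = C1 + C2*a^(1 - 3*sqrt(2)/2)


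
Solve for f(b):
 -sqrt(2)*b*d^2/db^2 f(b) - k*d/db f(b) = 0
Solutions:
 f(b) = C1 + b^(-sqrt(2)*re(k)/2 + 1)*(C2*sin(sqrt(2)*log(b)*Abs(im(k))/2) + C3*cos(sqrt(2)*log(b)*im(k)/2))


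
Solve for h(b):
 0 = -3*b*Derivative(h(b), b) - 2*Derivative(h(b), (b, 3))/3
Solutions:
 h(b) = C1 + Integral(C2*airyai(-6^(2/3)*b/2) + C3*airybi(-6^(2/3)*b/2), b)


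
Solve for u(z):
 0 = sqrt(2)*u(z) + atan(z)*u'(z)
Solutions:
 u(z) = C1*exp(-sqrt(2)*Integral(1/atan(z), z))


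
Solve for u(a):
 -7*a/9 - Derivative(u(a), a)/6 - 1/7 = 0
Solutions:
 u(a) = C1 - 7*a^2/3 - 6*a/7


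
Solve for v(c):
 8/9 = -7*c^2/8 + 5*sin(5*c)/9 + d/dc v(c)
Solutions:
 v(c) = C1 + 7*c^3/24 + 8*c/9 + cos(5*c)/9


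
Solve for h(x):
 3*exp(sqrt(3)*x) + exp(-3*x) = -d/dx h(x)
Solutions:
 h(x) = C1 - sqrt(3)*exp(sqrt(3)*x) + exp(-3*x)/3


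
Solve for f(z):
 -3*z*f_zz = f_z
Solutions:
 f(z) = C1 + C2*z^(2/3)


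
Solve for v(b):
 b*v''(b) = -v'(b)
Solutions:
 v(b) = C1 + C2*log(b)


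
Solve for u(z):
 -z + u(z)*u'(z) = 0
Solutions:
 u(z) = -sqrt(C1 + z^2)
 u(z) = sqrt(C1 + z^2)


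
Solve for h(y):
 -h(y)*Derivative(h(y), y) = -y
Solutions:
 h(y) = -sqrt(C1 + y^2)
 h(y) = sqrt(C1 + y^2)


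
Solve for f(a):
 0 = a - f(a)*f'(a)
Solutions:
 f(a) = -sqrt(C1 + a^2)
 f(a) = sqrt(C1 + a^2)


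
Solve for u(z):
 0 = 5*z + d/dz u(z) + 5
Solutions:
 u(z) = C1 - 5*z^2/2 - 5*z


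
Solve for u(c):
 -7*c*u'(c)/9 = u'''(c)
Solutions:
 u(c) = C1 + Integral(C2*airyai(-21^(1/3)*c/3) + C3*airybi(-21^(1/3)*c/3), c)


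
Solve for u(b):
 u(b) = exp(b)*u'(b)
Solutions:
 u(b) = C1*exp(-exp(-b))


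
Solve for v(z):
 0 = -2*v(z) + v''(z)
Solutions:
 v(z) = C1*exp(-sqrt(2)*z) + C2*exp(sqrt(2)*z)


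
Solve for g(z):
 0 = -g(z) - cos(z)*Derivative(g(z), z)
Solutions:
 g(z) = C1*sqrt(sin(z) - 1)/sqrt(sin(z) + 1)


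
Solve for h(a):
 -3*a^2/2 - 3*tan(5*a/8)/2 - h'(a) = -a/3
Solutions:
 h(a) = C1 - a^3/2 + a^2/6 + 12*log(cos(5*a/8))/5


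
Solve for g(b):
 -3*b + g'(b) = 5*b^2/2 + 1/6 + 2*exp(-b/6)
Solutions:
 g(b) = C1 + 5*b^3/6 + 3*b^2/2 + b/6 - 12*exp(-b/6)


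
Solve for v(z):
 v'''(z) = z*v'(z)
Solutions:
 v(z) = C1 + Integral(C2*airyai(z) + C3*airybi(z), z)


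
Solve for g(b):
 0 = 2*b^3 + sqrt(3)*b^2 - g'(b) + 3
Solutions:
 g(b) = C1 + b^4/2 + sqrt(3)*b^3/3 + 3*b


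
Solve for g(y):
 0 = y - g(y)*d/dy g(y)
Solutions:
 g(y) = -sqrt(C1 + y^2)
 g(y) = sqrt(C1 + y^2)


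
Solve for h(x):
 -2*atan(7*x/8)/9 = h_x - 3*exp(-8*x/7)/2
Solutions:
 h(x) = C1 - 2*x*atan(7*x/8)/9 + 8*log(49*x^2 + 64)/63 - 21*exp(-8*x/7)/16


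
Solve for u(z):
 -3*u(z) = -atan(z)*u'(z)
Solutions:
 u(z) = C1*exp(3*Integral(1/atan(z), z))


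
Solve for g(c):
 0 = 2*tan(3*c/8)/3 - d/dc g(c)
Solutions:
 g(c) = C1 - 16*log(cos(3*c/8))/9


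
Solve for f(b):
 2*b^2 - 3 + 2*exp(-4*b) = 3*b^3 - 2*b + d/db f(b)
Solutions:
 f(b) = C1 - 3*b^4/4 + 2*b^3/3 + b^2 - 3*b - exp(-4*b)/2


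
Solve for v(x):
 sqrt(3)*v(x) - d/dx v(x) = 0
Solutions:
 v(x) = C1*exp(sqrt(3)*x)


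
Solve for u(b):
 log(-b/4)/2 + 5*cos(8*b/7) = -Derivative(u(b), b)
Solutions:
 u(b) = C1 - b*log(-b)/2 + b/2 + b*log(2) - 35*sin(8*b/7)/8


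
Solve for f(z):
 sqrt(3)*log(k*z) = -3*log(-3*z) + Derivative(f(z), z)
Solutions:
 f(z) = C1 + z*(sqrt(3)*log(-k) - 3 - sqrt(3) + 3*log(3)) + z*(sqrt(3) + 3)*log(-z)


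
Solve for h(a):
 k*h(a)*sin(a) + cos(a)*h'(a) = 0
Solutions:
 h(a) = C1*exp(k*log(cos(a)))


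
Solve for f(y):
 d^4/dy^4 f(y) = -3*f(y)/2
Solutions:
 f(y) = (C1*sin(6^(1/4)*y/2) + C2*cos(6^(1/4)*y/2))*exp(-6^(1/4)*y/2) + (C3*sin(6^(1/4)*y/2) + C4*cos(6^(1/4)*y/2))*exp(6^(1/4)*y/2)


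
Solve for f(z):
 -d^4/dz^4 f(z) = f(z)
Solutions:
 f(z) = (C1*sin(sqrt(2)*z/2) + C2*cos(sqrt(2)*z/2))*exp(-sqrt(2)*z/2) + (C3*sin(sqrt(2)*z/2) + C4*cos(sqrt(2)*z/2))*exp(sqrt(2)*z/2)


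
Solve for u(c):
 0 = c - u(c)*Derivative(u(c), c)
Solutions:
 u(c) = -sqrt(C1 + c^2)
 u(c) = sqrt(C1 + c^2)


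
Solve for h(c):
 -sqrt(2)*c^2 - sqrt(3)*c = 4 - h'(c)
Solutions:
 h(c) = C1 + sqrt(2)*c^3/3 + sqrt(3)*c^2/2 + 4*c


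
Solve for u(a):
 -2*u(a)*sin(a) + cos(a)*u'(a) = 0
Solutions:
 u(a) = C1/cos(a)^2


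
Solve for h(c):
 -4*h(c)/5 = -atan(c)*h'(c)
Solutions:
 h(c) = C1*exp(4*Integral(1/atan(c), c)/5)


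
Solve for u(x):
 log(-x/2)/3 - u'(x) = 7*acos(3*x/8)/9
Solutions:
 u(x) = C1 + x*log(-x)/3 - 7*x*acos(3*x/8)/9 - x/3 - x*log(2)/3 + 7*sqrt(64 - 9*x^2)/27


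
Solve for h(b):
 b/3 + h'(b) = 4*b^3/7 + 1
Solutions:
 h(b) = C1 + b^4/7 - b^2/6 + b


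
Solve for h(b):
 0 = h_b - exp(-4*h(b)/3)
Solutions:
 h(b) = 3*log(-I*(C1 + 4*b/3)^(1/4))
 h(b) = 3*log(I*(C1 + 4*b/3)^(1/4))
 h(b) = 3*log(-(C1 + 4*b/3)^(1/4))
 h(b) = 3*log(C1 + 4*b/3)/4


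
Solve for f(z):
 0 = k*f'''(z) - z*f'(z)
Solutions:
 f(z) = C1 + Integral(C2*airyai(z*(1/k)^(1/3)) + C3*airybi(z*(1/k)^(1/3)), z)


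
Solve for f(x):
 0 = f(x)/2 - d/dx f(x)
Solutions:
 f(x) = C1*exp(x/2)


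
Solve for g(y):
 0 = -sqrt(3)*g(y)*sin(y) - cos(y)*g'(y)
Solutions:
 g(y) = C1*cos(y)^(sqrt(3))


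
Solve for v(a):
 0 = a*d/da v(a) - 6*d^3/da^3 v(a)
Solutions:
 v(a) = C1 + Integral(C2*airyai(6^(2/3)*a/6) + C3*airybi(6^(2/3)*a/6), a)


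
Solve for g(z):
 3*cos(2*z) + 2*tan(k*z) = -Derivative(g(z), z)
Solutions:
 g(z) = C1 - 2*Piecewise((-log(cos(k*z))/k, Ne(k, 0)), (0, True)) - 3*sin(2*z)/2


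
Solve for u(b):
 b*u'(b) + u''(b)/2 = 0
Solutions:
 u(b) = C1 + C2*erf(b)


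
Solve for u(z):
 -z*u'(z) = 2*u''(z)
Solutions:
 u(z) = C1 + C2*erf(z/2)


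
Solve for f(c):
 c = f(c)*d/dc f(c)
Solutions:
 f(c) = -sqrt(C1 + c^2)
 f(c) = sqrt(C1 + c^2)


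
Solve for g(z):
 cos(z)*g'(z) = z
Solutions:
 g(z) = C1 + Integral(z/cos(z), z)


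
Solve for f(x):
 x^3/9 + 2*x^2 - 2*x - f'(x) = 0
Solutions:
 f(x) = C1 + x^4/36 + 2*x^3/3 - x^2


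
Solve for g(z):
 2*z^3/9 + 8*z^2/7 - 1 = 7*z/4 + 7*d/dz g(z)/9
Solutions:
 g(z) = C1 + z^4/14 + 24*z^3/49 - 9*z^2/8 - 9*z/7


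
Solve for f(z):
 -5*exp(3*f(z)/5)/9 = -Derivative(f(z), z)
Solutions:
 f(z) = 5*log(-1/(C1 + 5*z))/3 + 5*log(15)/3
 f(z) = 5*log((-1/(C1 + 5*z))^(1/3)*(-15^(1/3) - 3^(5/6)*5^(1/3)*I)/2)
 f(z) = 5*log((-1/(C1 + 5*z))^(1/3)*(-15^(1/3) + 3^(5/6)*5^(1/3)*I)/2)


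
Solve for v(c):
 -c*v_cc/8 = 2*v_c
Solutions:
 v(c) = C1 + C2/c^15


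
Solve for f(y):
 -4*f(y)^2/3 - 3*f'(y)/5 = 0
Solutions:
 f(y) = 9/(C1 + 20*y)


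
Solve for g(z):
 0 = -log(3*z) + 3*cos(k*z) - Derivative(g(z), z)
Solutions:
 g(z) = C1 - z*log(z) - z*log(3) + z + 3*Piecewise((sin(k*z)/k, Ne(k, 0)), (z, True))


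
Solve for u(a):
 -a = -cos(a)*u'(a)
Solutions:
 u(a) = C1 + Integral(a/cos(a), a)


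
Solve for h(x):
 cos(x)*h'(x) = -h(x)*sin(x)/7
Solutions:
 h(x) = C1*cos(x)^(1/7)


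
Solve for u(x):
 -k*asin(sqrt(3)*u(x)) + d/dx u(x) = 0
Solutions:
 Integral(1/asin(sqrt(3)*_y), (_y, u(x))) = C1 + k*x


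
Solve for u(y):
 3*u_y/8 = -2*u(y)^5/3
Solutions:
 u(y) = -sqrt(3)*(1/(C1 + 64*y))^(1/4)
 u(y) = sqrt(3)*(1/(C1 + 64*y))^(1/4)
 u(y) = -sqrt(3)*I*(1/(C1 + 64*y))^(1/4)
 u(y) = sqrt(3)*I*(1/(C1 + 64*y))^(1/4)


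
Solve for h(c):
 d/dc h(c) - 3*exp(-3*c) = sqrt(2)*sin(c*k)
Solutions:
 h(c) = C1 - exp(-3*c) - sqrt(2)*cos(c*k)/k


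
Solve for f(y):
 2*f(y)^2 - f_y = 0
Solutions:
 f(y) = -1/(C1 + 2*y)


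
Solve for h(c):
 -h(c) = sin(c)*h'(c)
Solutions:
 h(c) = C1*sqrt(cos(c) + 1)/sqrt(cos(c) - 1)


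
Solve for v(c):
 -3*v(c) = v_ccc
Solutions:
 v(c) = C3*exp(-3^(1/3)*c) + (C1*sin(3^(5/6)*c/2) + C2*cos(3^(5/6)*c/2))*exp(3^(1/3)*c/2)


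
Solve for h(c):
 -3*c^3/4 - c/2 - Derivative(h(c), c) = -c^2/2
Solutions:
 h(c) = C1 - 3*c^4/16 + c^3/6 - c^2/4


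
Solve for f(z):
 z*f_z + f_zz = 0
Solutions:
 f(z) = C1 + C2*erf(sqrt(2)*z/2)


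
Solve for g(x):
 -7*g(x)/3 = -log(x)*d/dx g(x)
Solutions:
 g(x) = C1*exp(7*li(x)/3)


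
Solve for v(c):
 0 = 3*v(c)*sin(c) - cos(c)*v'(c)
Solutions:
 v(c) = C1/cos(c)^3


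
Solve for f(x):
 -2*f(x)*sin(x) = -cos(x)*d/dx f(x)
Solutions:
 f(x) = C1/cos(x)^2


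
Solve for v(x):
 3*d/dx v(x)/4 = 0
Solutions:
 v(x) = C1


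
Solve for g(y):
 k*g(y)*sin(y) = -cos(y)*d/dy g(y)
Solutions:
 g(y) = C1*exp(k*log(cos(y)))


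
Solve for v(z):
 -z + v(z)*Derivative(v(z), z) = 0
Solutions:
 v(z) = -sqrt(C1 + z^2)
 v(z) = sqrt(C1 + z^2)


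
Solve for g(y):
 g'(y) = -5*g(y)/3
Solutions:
 g(y) = C1*exp(-5*y/3)


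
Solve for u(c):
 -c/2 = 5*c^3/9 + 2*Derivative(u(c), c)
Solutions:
 u(c) = C1 - 5*c^4/72 - c^2/8


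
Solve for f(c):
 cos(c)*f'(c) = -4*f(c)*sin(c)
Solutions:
 f(c) = C1*cos(c)^4


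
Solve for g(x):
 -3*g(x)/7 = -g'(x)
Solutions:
 g(x) = C1*exp(3*x/7)


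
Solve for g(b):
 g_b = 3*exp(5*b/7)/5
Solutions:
 g(b) = C1 + 21*exp(5*b/7)/25


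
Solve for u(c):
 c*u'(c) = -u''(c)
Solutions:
 u(c) = C1 + C2*erf(sqrt(2)*c/2)


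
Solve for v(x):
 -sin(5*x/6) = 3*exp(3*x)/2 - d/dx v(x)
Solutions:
 v(x) = C1 + exp(3*x)/2 - 6*cos(5*x/6)/5


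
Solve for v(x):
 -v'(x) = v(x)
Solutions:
 v(x) = C1*exp(-x)


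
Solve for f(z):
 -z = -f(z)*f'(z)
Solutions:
 f(z) = -sqrt(C1 + z^2)
 f(z) = sqrt(C1 + z^2)


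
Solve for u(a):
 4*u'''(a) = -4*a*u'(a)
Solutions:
 u(a) = C1 + Integral(C2*airyai(-a) + C3*airybi(-a), a)


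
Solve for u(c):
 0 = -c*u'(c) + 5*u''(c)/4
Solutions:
 u(c) = C1 + C2*erfi(sqrt(10)*c/5)


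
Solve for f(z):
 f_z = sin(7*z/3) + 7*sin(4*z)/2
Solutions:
 f(z) = C1 - 3*cos(7*z/3)/7 - 7*cos(4*z)/8


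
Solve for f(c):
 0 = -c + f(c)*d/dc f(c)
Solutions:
 f(c) = -sqrt(C1 + c^2)
 f(c) = sqrt(C1 + c^2)


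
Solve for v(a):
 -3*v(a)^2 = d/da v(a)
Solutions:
 v(a) = 1/(C1 + 3*a)


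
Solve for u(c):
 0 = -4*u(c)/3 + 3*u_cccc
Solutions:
 u(c) = C1*exp(-sqrt(6)*c/3) + C2*exp(sqrt(6)*c/3) + C3*sin(sqrt(6)*c/3) + C4*cos(sqrt(6)*c/3)


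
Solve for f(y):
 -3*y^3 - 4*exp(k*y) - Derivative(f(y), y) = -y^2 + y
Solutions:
 f(y) = C1 - 3*y^4/4 + y^3/3 - y^2/2 - 4*exp(k*y)/k


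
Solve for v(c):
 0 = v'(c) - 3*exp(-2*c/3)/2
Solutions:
 v(c) = C1 - 9*exp(-2*c/3)/4


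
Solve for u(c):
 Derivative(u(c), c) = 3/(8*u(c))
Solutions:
 u(c) = -sqrt(C1 + 3*c)/2
 u(c) = sqrt(C1 + 3*c)/2


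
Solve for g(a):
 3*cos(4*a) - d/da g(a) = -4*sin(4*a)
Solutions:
 g(a) = C1 + 3*sin(4*a)/4 - cos(4*a)


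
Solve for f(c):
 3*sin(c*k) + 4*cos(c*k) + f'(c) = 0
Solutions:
 f(c) = C1 - 4*sin(c*k)/k + 3*cos(c*k)/k


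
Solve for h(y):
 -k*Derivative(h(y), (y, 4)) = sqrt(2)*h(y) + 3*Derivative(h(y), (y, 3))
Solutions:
 h(y) = C1*exp(y*Piecewise((-sqrt(-2^(1/6)*3^(2/3)*(-1/k^3)^(1/3) + 9/(4*k^2))/2 - sqrt(2^(1/6)*3^(2/3)*(-1/k^3)^(1/3) + 9/(2*k^2) + 27/(4*k^3*sqrt(-2^(1/6)*3^(2/3)*(-1/k^3)^(1/3) + 9/(4*k^2))))/2 - 3/(4*k), Eq(sqrt(2)/k, 0)), (-sqrt(2*(sqrt(-2*sqrt(2)/(27*k^3) + 81/(128*k^6)) + 9*sqrt(2)/(16*k^3))^(1/3) + 2*sqrt(2)/(3*k*(sqrt(-2*sqrt(2)/(27*k^3) + 81/(128*k^6)) + 9*sqrt(2)/(16*k^3))^(1/3)) + 9/(4*k^2))/2 - sqrt(-2*(sqrt(-2*sqrt(2)/(27*k^3) + 81/(128*k^6)) + 9*sqrt(2)/(16*k^3))^(1/3) - 2*sqrt(2)/(3*k*(sqrt(-2*sqrt(2)/(27*k^3) + 81/(128*k^6)) + 9*sqrt(2)/(16*k^3))^(1/3)) + 9/(2*k^2) + 27/(4*k^3*sqrt(2*(sqrt(-2*sqrt(2)/(27*k^3) + 81/(128*k^6)) + 9*sqrt(2)/(16*k^3))^(1/3) + 2*sqrt(2)/(3*k*(sqrt(-2*sqrt(2)/(27*k^3) + 81/(128*k^6)) + 9*sqrt(2)/(16*k^3))^(1/3)) + 9/(4*k^2))))/2 - 3/(4*k), True))) + C2*exp(y*Piecewise((-sqrt(-2^(1/6)*3^(2/3)*(-1/k^3)^(1/3) + 9/(4*k^2))/2 + sqrt(2^(1/6)*3^(2/3)*(-1/k^3)^(1/3) + 9/(2*k^2) + 27/(4*k^3*sqrt(-2^(1/6)*3^(2/3)*(-1/k^3)^(1/3) + 9/(4*k^2))))/2 - 3/(4*k), Eq(sqrt(2)/k, 0)), (-sqrt(2*(sqrt(-2*sqrt(2)/(27*k^3) + 81/(128*k^6)) + 9*sqrt(2)/(16*k^3))^(1/3) + 2*sqrt(2)/(3*k*(sqrt(-2*sqrt(2)/(27*k^3) + 81/(128*k^6)) + 9*sqrt(2)/(16*k^3))^(1/3)) + 9/(4*k^2))/2 + sqrt(-2*(sqrt(-2*sqrt(2)/(27*k^3) + 81/(128*k^6)) + 9*sqrt(2)/(16*k^3))^(1/3) - 2*sqrt(2)/(3*k*(sqrt(-2*sqrt(2)/(27*k^3) + 81/(128*k^6)) + 9*sqrt(2)/(16*k^3))^(1/3)) + 9/(2*k^2) + 27/(4*k^3*sqrt(2*(sqrt(-2*sqrt(2)/(27*k^3) + 81/(128*k^6)) + 9*sqrt(2)/(16*k^3))^(1/3) + 2*sqrt(2)/(3*k*(sqrt(-2*sqrt(2)/(27*k^3) + 81/(128*k^6)) + 9*sqrt(2)/(16*k^3))^(1/3)) + 9/(4*k^2))))/2 - 3/(4*k), True))) + C3*exp(y*Piecewise((sqrt(-2^(1/6)*3^(2/3)*(-1/k^3)^(1/3) + 9/(4*k^2))/2 - sqrt(2^(1/6)*3^(2/3)*(-1/k^3)^(1/3) + 9/(2*k^2) - 27/(4*k^3*sqrt(-2^(1/6)*3^(2/3)*(-1/k^3)^(1/3) + 9/(4*k^2))))/2 - 3/(4*k), Eq(sqrt(2)/k, 0)), (sqrt(2*(sqrt(-2*sqrt(2)/(27*k^3) + 81/(128*k^6)) + 9*sqrt(2)/(16*k^3))^(1/3) + 2*sqrt(2)/(3*k*(sqrt(-2*sqrt(2)/(27*k^3) + 81/(128*k^6)) + 9*sqrt(2)/(16*k^3))^(1/3)) + 9/(4*k^2))/2 - sqrt(-2*(sqrt(-2*sqrt(2)/(27*k^3) + 81/(128*k^6)) + 9*sqrt(2)/(16*k^3))^(1/3) - 2*sqrt(2)/(3*k*(sqrt(-2*sqrt(2)/(27*k^3) + 81/(128*k^6)) + 9*sqrt(2)/(16*k^3))^(1/3)) + 9/(2*k^2) - 27/(4*k^3*sqrt(2*(sqrt(-2*sqrt(2)/(27*k^3) + 81/(128*k^6)) + 9*sqrt(2)/(16*k^3))^(1/3) + 2*sqrt(2)/(3*k*(sqrt(-2*sqrt(2)/(27*k^3) + 81/(128*k^6)) + 9*sqrt(2)/(16*k^3))^(1/3)) + 9/(4*k^2))))/2 - 3/(4*k), True))) + C4*exp(y*Piecewise((sqrt(-2^(1/6)*3^(2/3)*(-1/k^3)^(1/3) + 9/(4*k^2))/2 + sqrt(2^(1/6)*3^(2/3)*(-1/k^3)^(1/3) + 9/(2*k^2) - 27/(4*k^3*sqrt(-2^(1/6)*3^(2/3)*(-1/k^3)^(1/3) + 9/(4*k^2))))/2 - 3/(4*k), Eq(sqrt(2)/k, 0)), (sqrt(2*(sqrt(-2*sqrt(2)/(27*k^3) + 81/(128*k^6)) + 9*sqrt(2)/(16*k^3))^(1/3) + 2*sqrt(2)/(3*k*(sqrt(-2*sqrt(2)/(27*k^3) + 81/(128*k^6)) + 9*sqrt(2)/(16*k^3))^(1/3)) + 9/(4*k^2))/2 + sqrt(-2*(sqrt(-2*sqrt(2)/(27*k^3) + 81/(128*k^6)) + 9*sqrt(2)/(16*k^3))^(1/3) - 2*sqrt(2)/(3*k*(sqrt(-2*sqrt(2)/(27*k^3) + 81/(128*k^6)) + 9*sqrt(2)/(16*k^3))^(1/3)) + 9/(2*k^2) - 27/(4*k^3*sqrt(2*(sqrt(-2*sqrt(2)/(27*k^3) + 81/(128*k^6)) + 9*sqrt(2)/(16*k^3))^(1/3) + 2*sqrt(2)/(3*k*(sqrt(-2*sqrt(2)/(27*k^3) + 81/(128*k^6)) + 9*sqrt(2)/(16*k^3))^(1/3)) + 9/(4*k^2))))/2 - 3/(4*k), True)))


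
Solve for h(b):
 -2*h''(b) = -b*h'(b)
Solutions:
 h(b) = C1 + C2*erfi(b/2)


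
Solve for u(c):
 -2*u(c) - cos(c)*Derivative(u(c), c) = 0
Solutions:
 u(c) = C1*(sin(c) - 1)/(sin(c) + 1)


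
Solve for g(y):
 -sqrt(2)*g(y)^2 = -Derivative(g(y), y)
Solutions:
 g(y) = -1/(C1 + sqrt(2)*y)


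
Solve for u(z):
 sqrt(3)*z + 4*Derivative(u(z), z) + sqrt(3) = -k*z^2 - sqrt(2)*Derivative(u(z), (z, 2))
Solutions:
 u(z) = C1 + C2*exp(-2*sqrt(2)*z) - k*z^3/12 + sqrt(2)*k*z^2/16 - k*z/16 - sqrt(3)*z^2/8 - sqrt(3)*z/4 + sqrt(6)*z/16


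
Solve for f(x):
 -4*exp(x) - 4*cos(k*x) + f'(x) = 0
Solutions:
 f(x) = C1 + 4*exp(x) + 4*sin(k*x)/k


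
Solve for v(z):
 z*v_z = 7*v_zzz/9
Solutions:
 v(z) = C1 + Integral(C2*airyai(21^(2/3)*z/7) + C3*airybi(21^(2/3)*z/7), z)


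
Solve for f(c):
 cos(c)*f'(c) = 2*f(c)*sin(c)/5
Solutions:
 f(c) = C1/cos(c)^(2/5)


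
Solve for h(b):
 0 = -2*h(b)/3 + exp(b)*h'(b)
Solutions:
 h(b) = C1*exp(-2*exp(-b)/3)


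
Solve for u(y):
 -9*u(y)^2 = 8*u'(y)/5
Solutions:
 u(y) = 8/(C1 + 45*y)


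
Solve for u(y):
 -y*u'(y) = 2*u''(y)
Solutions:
 u(y) = C1 + C2*erf(y/2)


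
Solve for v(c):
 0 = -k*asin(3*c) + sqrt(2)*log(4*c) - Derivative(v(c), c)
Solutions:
 v(c) = C1 + sqrt(2)*c*(log(c) - 1) + 2*sqrt(2)*c*log(2) - k*(c*asin(3*c) + sqrt(1 - 9*c^2)/3)


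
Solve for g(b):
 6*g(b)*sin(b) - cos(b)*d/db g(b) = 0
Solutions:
 g(b) = C1/cos(b)^6


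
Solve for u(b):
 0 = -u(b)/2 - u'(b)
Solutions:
 u(b) = C1*exp(-b/2)


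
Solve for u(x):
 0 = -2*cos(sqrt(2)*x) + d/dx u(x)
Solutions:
 u(x) = C1 + sqrt(2)*sin(sqrt(2)*x)


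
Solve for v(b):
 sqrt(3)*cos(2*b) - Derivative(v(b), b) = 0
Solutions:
 v(b) = C1 + sqrt(3)*sin(2*b)/2


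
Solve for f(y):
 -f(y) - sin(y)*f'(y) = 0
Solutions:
 f(y) = C1*sqrt(cos(y) + 1)/sqrt(cos(y) - 1)


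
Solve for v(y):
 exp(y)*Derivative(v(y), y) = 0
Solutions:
 v(y) = C1


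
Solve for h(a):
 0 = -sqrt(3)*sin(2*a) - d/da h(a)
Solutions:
 h(a) = C1 + sqrt(3)*cos(2*a)/2


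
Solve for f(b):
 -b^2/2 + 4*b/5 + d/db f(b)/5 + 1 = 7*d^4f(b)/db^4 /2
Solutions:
 f(b) = C1 + C4*exp(2^(1/3)*35^(2/3)*b/35) + 5*b^3/6 - 2*b^2 - 5*b + (C2*sin(2^(1/3)*sqrt(3)*35^(2/3)*b/70) + C3*cos(2^(1/3)*sqrt(3)*35^(2/3)*b/70))*exp(-2^(1/3)*35^(2/3)*b/70)


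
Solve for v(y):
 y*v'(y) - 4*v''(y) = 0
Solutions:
 v(y) = C1 + C2*erfi(sqrt(2)*y/4)


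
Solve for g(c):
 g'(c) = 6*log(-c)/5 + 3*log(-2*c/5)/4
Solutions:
 g(c) = C1 + 39*c*log(-c)/20 + 3*c*(-13 - 5*log(5) + 5*log(2))/20


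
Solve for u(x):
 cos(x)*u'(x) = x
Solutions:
 u(x) = C1 + Integral(x/cos(x), x)


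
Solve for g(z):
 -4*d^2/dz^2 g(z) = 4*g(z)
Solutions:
 g(z) = C1*sin(z) + C2*cos(z)


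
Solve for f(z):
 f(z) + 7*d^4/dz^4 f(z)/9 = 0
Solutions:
 f(z) = (C1*sin(sqrt(6)*7^(3/4)*z/14) + C2*cos(sqrt(6)*7^(3/4)*z/14))*exp(-sqrt(6)*7^(3/4)*z/14) + (C3*sin(sqrt(6)*7^(3/4)*z/14) + C4*cos(sqrt(6)*7^(3/4)*z/14))*exp(sqrt(6)*7^(3/4)*z/14)


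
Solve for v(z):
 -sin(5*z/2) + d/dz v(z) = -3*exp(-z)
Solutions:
 v(z) = C1 - 2*cos(5*z/2)/5 + 3*exp(-z)


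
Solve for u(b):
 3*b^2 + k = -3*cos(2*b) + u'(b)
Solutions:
 u(b) = C1 + b^3 + b*k + 3*sin(2*b)/2


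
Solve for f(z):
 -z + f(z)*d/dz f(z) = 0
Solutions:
 f(z) = -sqrt(C1 + z^2)
 f(z) = sqrt(C1 + z^2)


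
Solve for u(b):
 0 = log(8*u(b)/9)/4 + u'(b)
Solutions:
 4*Integral(1/(log(_y) - 2*log(3) + 3*log(2)), (_y, u(b))) = C1 - b


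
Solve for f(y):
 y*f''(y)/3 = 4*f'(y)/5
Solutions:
 f(y) = C1 + C2*y^(17/5)


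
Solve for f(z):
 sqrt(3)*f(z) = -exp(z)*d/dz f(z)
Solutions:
 f(z) = C1*exp(sqrt(3)*exp(-z))


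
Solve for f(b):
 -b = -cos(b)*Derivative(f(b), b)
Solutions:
 f(b) = C1 + Integral(b/cos(b), b)


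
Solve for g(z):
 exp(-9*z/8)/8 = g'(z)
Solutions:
 g(z) = C1 - exp(-9*z/8)/9


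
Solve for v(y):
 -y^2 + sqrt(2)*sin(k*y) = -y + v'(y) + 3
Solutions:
 v(y) = C1 - y^3/3 + y^2/2 - 3*y - sqrt(2)*cos(k*y)/k


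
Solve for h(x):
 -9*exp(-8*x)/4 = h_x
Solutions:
 h(x) = C1 + 9*exp(-8*x)/32


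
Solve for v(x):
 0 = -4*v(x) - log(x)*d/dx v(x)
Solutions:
 v(x) = C1*exp(-4*li(x))


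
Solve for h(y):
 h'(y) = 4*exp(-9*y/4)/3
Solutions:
 h(y) = C1 - 16*exp(-9*y/4)/27


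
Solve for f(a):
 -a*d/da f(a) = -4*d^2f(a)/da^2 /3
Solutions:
 f(a) = C1 + C2*erfi(sqrt(6)*a/4)


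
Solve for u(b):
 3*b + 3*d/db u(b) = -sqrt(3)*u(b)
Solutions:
 u(b) = C1*exp(-sqrt(3)*b/3) - sqrt(3)*b + 3


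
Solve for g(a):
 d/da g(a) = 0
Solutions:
 g(a) = C1


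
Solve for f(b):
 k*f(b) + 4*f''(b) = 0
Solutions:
 f(b) = C1*exp(-b*sqrt(-k)/2) + C2*exp(b*sqrt(-k)/2)


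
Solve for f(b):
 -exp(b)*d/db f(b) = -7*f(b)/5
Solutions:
 f(b) = C1*exp(-7*exp(-b)/5)


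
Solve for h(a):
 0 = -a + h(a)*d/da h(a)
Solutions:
 h(a) = -sqrt(C1 + a^2)
 h(a) = sqrt(C1 + a^2)


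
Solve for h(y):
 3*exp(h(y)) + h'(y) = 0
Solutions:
 h(y) = log(1/(C1 + 3*y))


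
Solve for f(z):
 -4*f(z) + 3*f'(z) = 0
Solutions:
 f(z) = C1*exp(4*z/3)


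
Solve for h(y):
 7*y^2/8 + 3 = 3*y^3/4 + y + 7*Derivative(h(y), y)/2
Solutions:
 h(y) = C1 - 3*y^4/56 + y^3/12 - y^2/7 + 6*y/7


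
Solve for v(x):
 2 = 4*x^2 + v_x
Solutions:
 v(x) = C1 - 4*x^3/3 + 2*x


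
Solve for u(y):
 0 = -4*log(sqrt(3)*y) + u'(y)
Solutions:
 u(y) = C1 + 4*y*log(y) - 4*y + y*log(9)


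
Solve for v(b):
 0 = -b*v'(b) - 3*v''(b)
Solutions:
 v(b) = C1 + C2*erf(sqrt(6)*b/6)


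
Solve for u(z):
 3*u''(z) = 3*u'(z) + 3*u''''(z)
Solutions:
 u(z) = C1 + C2*exp(6^(1/3)*z*(2*3^(1/3)/(sqrt(69) + 9)^(1/3) + 2^(1/3)*(sqrt(69) + 9)^(1/3))/12)*sin(2^(1/3)*3^(1/6)*z*(-2^(1/3)*3^(2/3)*(sqrt(69) + 9)^(1/3) + 6/(sqrt(69) + 9)^(1/3))/12) + C3*exp(6^(1/3)*z*(2*3^(1/3)/(sqrt(69) + 9)^(1/3) + 2^(1/3)*(sqrt(69) + 9)^(1/3))/12)*cos(2^(1/3)*3^(1/6)*z*(-2^(1/3)*3^(2/3)*(sqrt(69) + 9)^(1/3) + 6/(sqrt(69) + 9)^(1/3))/12) + C4*exp(-6^(1/3)*z*(2*3^(1/3)/(sqrt(69) + 9)^(1/3) + 2^(1/3)*(sqrt(69) + 9)^(1/3))/6)


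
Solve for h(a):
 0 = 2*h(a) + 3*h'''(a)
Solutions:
 h(a) = C3*exp(-2^(1/3)*3^(2/3)*a/3) + (C1*sin(2^(1/3)*3^(1/6)*a/2) + C2*cos(2^(1/3)*3^(1/6)*a/2))*exp(2^(1/3)*3^(2/3)*a/6)


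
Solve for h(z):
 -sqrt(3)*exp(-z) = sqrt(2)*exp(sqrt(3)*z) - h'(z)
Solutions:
 h(z) = C1 + sqrt(6)*exp(sqrt(3)*z)/3 - sqrt(3)*exp(-z)


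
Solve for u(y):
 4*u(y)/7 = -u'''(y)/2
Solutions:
 u(y) = C3*exp(-2*7^(2/3)*y/7) + (C1*sin(sqrt(3)*7^(2/3)*y/7) + C2*cos(sqrt(3)*7^(2/3)*y/7))*exp(7^(2/3)*y/7)


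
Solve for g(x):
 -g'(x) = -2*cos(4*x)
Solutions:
 g(x) = C1 + sin(4*x)/2


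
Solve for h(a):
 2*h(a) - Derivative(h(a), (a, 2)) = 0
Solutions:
 h(a) = C1*exp(-sqrt(2)*a) + C2*exp(sqrt(2)*a)


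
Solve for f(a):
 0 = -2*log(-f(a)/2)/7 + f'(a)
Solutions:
 -7*Integral(1/(log(-_y) - log(2)), (_y, f(a)))/2 = C1 - a


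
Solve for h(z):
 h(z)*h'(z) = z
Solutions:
 h(z) = -sqrt(C1 + z^2)
 h(z) = sqrt(C1 + z^2)


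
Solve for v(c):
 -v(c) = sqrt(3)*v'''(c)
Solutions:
 v(c) = C3*exp(-3^(5/6)*c/3) + (C1*sin(3^(1/3)*c/2) + C2*cos(3^(1/3)*c/2))*exp(3^(5/6)*c/6)


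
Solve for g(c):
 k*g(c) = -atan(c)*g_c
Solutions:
 g(c) = C1*exp(-k*Integral(1/atan(c), c))


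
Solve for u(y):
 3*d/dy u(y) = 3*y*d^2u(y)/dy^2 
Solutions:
 u(y) = C1 + C2*y^2


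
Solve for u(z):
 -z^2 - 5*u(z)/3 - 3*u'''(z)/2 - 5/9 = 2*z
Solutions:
 u(z) = C3*exp(-30^(1/3)*z/3) - 3*z^2/5 - 6*z/5 + (C1*sin(10^(1/3)*3^(5/6)*z/6) + C2*cos(10^(1/3)*3^(5/6)*z/6))*exp(30^(1/3)*z/6) - 1/3


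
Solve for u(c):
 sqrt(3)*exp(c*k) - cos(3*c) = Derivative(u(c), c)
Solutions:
 u(c) = C1 - sin(3*c)/3 + sqrt(3)*exp(c*k)/k


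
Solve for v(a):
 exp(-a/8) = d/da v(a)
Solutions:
 v(a) = C1 - 8*exp(-a/8)


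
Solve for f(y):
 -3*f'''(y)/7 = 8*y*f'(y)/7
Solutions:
 f(y) = C1 + Integral(C2*airyai(-2*3^(2/3)*y/3) + C3*airybi(-2*3^(2/3)*y/3), y)


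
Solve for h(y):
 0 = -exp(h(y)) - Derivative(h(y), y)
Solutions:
 h(y) = log(1/(C1 + y))


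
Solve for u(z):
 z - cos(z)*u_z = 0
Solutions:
 u(z) = C1 + Integral(z/cos(z), z)


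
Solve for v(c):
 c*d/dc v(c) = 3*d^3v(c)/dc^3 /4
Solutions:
 v(c) = C1 + Integral(C2*airyai(6^(2/3)*c/3) + C3*airybi(6^(2/3)*c/3), c)


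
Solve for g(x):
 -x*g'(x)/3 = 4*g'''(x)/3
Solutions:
 g(x) = C1 + Integral(C2*airyai(-2^(1/3)*x/2) + C3*airybi(-2^(1/3)*x/2), x)


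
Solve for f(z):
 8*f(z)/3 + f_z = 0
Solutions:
 f(z) = C1*exp(-8*z/3)


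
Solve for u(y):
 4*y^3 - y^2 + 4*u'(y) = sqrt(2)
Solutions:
 u(y) = C1 - y^4/4 + y^3/12 + sqrt(2)*y/4


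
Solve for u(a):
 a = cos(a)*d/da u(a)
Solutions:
 u(a) = C1 + Integral(a/cos(a), a)


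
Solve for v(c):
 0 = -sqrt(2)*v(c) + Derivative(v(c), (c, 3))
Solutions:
 v(c) = C3*exp(2^(1/6)*c) + (C1*sin(2^(1/6)*sqrt(3)*c/2) + C2*cos(2^(1/6)*sqrt(3)*c/2))*exp(-2^(1/6)*c/2)


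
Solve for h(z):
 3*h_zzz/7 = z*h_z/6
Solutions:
 h(z) = C1 + Integral(C2*airyai(84^(1/3)*z/6) + C3*airybi(84^(1/3)*z/6), z)


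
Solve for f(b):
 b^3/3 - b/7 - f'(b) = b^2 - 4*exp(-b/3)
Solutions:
 f(b) = C1 + b^4/12 - b^3/3 - b^2/14 - 12*exp(-b/3)


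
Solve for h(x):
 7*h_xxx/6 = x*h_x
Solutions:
 h(x) = C1 + Integral(C2*airyai(6^(1/3)*7^(2/3)*x/7) + C3*airybi(6^(1/3)*7^(2/3)*x/7), x)


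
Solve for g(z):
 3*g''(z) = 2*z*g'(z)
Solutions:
 g(z) = C1 + C2*erfi(sqrt(3)*z/3)


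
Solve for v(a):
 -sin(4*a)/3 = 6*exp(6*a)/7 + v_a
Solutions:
 v(a) = C1 - exp(6*a)/7 + cos(4*a)/12


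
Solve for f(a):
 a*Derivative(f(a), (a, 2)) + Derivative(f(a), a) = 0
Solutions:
 f(a) = C1 + C2*log(a)


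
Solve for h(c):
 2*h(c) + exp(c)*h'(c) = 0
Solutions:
 h(c) = C1*exp(2*exp(-c))


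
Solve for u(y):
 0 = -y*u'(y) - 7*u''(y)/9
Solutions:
 u(y) = C1 + C2*erf(3*sqrt(14)*y/14)


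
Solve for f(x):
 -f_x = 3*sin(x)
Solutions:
 f(x) = C1 + 3*cos(x)


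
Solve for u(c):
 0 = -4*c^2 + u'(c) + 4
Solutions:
 u(c) = C1 + 4*c^3/3 - 4*c


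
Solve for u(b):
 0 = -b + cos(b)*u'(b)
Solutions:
 u(b) = C1 + Integral(b/cos(b), b)


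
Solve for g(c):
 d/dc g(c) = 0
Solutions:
 g(c) = C1


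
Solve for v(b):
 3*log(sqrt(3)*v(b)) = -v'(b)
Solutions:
 2*Integral(1/(2*log(_y) + log(3)), (_y, v(b)))/3 = C1 - b


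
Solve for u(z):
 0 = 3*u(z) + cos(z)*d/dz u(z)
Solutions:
 u(z) = C1*(sin(z) - 1)^(3/2)/(sin(z) + 1)^(3/2)


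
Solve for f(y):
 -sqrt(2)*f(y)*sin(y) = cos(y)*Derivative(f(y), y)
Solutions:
 f(y) = C1*cos(y)^(sqrt(2))


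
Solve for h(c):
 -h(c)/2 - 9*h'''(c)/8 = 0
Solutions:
 h(c) = C3*exp(-2^(2/3)*3^(1/3)*c/3) + (C1*sin(2^(2/3)*3^(5/6)*c/6) + C2*cos(2^(2/3)*3^(5/6)*c/6))*exp(2^(2/3)*3^(1/3)*c/6)


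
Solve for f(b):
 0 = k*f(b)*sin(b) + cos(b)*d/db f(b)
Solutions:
 f(b) = C1*exp(k*log(cos(b)))


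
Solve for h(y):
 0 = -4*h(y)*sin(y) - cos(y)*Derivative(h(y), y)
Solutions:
 h(y) = C1*cos(y)^4


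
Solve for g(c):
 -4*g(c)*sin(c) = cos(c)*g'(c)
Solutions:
 g(c) = C1*cos(c)^4


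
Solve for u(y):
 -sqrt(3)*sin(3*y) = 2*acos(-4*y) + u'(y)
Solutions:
 u(y) = C1 - 2*y*acos(-4*y) - sqrt(1 - 16*y^2)/2 + sqrt(3)*cos(3*y)/3


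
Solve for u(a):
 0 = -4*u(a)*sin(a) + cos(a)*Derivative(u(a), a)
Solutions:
 u(a) = C1/cos(a)^4


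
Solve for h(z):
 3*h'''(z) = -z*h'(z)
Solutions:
 h(z) = C1 + Integral(C2*airyai(-3^(2/3)*z/3) + C3*airybi(-3^(2/3)*z/3), z)


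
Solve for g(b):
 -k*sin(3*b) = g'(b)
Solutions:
 g(b) = C1 + k*cos(3*b)/3


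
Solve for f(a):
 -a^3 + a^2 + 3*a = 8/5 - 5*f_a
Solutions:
 f(a) = C1 + a^4/20 - a^3/15 - 3*a^2/10 + 8*a/25


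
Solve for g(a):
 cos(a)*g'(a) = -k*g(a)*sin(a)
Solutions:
 g(a) = C1*exp(k*log(cos(a)))


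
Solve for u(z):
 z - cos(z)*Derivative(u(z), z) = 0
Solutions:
 u(z) = C1 + Integral(z/cos(z), z)


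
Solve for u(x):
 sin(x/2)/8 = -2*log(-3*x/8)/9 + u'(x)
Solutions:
 u(x) = C1 + 2*x*log(-x)/9 - 2*x*log(2)/3 - 2*x/9 + 2*x*log(3)/9 - cos(x/2)/4


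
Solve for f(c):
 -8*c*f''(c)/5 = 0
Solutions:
 f(c) = C1 + C2*c


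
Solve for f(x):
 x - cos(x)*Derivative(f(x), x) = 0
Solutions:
 f(x) = C1 + Integral(x/cos(x), x)


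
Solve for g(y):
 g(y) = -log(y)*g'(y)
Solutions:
 g(y) = C1*exp(-li(y))


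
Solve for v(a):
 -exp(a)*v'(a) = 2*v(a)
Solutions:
 v(a) = C1*exp(2*exp(-a))


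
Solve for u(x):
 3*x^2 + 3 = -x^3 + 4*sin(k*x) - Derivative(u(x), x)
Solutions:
 u(x) = C1 - x^4/4 - x^3 - 3*x - 4*cos(k*x)/k


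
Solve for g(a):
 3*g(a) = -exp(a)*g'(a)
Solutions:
 g(a) = C1*exp(3*exp(-a))


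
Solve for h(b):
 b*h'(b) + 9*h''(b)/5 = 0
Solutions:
 h(b) = C1 + C2*erf(sqrt(10)*b/6)


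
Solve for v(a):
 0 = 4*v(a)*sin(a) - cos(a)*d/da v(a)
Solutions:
 v(a) = C1/cos(a)^4


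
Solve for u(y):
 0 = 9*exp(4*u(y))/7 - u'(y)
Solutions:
 u(y) = log(-(-1/(C1 + 36*y))^(1/4)) + log(7)/4
 u(y) = log(-1/(C1 + 36*y))/4 + log(7)/4
 u(y) = log(-I*(-1/(C1 + 36*y))^(1/4)) + log(7)/4
 u(y) = log(I*(-1/(C1 + 36*y))^(1/4)) + log(7)/4


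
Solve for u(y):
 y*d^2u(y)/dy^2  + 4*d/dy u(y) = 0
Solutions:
 u(y) = C1 + C2/y^3


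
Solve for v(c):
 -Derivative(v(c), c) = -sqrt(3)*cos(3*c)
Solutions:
 v(c) = C1 + sqrt(3)*sin(3*c)/3


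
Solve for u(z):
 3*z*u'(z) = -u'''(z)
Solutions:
 u(z) = C1 + Integral(C2*airyai(-3^(1/3)*z) + C3*airybi(-3^(1/3)*z), z)


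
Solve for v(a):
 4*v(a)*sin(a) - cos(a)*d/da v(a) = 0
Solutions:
 v(a) = C1/cos(a)^4


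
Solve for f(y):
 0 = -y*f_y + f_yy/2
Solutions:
 f(y) = C1 + C2*erfi(y)


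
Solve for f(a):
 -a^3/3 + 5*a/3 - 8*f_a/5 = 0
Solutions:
 f(a) = C1 - 5*a^4/96 + 25*a^2/48


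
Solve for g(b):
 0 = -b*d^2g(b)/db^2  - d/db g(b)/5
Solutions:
 g(b) = C1 + C2*b^(4/5)


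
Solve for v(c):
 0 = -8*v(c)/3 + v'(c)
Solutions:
 v(c) = C1*exp(8*c/3)


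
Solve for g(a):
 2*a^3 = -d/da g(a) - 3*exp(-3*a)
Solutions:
 g(a) = C1 - a^4/2 + exp(-3*a)


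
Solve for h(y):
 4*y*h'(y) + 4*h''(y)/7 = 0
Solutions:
 h(y) = C1 + C2*erf(sqrt(14)*y/2)


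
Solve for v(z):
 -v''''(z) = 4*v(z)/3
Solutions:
 v(z) = (C1*sin(3^(3/4)*z/3) + C2*cos(3^(3/4)*z/3))*exp(-3^(3/4)*z/3) + (C3*sin(3^(3/4)*z/3) + C4*cos(3^(3/4)*z/3))*exp(3^(3/4)*z/3)


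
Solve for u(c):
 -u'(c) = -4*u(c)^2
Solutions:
 u(c) = -1/(C1 + 4*c)


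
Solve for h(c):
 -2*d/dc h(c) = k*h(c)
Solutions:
 h(c) = C1*exp(-c*k/2)


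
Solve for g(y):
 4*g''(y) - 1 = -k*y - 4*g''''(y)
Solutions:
 g(y) = C1 + C2*y + C3*sin(y) + C4*cos(y) - k*y^3/24 + y^2/8


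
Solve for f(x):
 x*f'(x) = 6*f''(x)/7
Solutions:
 f(x) = C1 + C2*erfi(sqrt(21)*x/6)


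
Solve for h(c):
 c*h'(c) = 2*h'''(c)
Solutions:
 h(c) = C1 + Integral(C2*airyai(2^(2/3)*c/2) + C3*airybi(2^(2/3)*c/2), c)


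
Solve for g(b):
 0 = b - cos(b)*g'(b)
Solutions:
 g(b) = C1 + Integral(b/cos(b), b)


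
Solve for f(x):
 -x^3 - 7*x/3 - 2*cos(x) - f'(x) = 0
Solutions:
 f(x) = C1 - x^4/4 - 7*x^2/6 - 2*sin(x)


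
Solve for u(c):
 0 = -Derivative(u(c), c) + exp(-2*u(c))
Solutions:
 u(c) = log(-sqrt(C1 + 2*c))
 u(c) = log(C1 + 2*c)/2


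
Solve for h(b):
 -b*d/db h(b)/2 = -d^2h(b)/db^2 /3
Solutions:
 h(b) = C1 + C2*erfi(sqrt(3)*b/2)


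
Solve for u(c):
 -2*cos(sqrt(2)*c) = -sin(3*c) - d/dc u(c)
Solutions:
 u(c) = C1 + sqrt(2)*sin(sqrt(2)*c) + cos(3*c)/3


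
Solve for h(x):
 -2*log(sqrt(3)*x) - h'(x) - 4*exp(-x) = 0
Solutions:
 h(x) = C1 - 2*x*log(x) + x*(2 - log(3)) + 4*exp(-x)


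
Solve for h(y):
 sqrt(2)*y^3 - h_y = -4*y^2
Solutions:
 h(y) = C1 + sqrt(2)*y^4/4 + 4*y^3/3


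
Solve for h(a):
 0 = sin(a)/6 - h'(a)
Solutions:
 h(a) = C1 - cos(a)/6


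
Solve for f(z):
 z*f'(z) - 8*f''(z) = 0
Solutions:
 f(z) = C1 + C2*erfi(z/4)


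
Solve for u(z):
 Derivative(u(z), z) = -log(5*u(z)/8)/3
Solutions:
 -3*Integral(1/(-log(_y) - log(5) + 3*log(2)), (_y, u(z))) = C1 - z


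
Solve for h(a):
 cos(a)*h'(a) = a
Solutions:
 h(a) = C1 + Integral(a/cos(a), a)


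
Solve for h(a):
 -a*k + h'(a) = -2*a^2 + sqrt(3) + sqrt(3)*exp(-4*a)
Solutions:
 h(a) = C1 - 2*a^3/3 + a^2*k/2 + sqrt(3)*a - sqrt(3)*exp(-4*a)/4


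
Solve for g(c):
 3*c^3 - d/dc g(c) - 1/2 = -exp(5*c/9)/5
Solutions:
 g(c) = C1 + 3*c^4/4 - c/2 + 9*exp(5*c/9)/25


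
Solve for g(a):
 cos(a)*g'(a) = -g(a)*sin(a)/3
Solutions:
 g(a) = C1*cos(a)^(1/3)


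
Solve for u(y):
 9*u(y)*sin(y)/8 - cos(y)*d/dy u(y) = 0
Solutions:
 u(y) = C1/cos(y)^(9/8)


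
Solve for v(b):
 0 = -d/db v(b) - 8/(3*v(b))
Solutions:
 v(b) = -sqrt(C1 - 48*b)/3
 v(b) = sqrt(C1 - 48*b)/3


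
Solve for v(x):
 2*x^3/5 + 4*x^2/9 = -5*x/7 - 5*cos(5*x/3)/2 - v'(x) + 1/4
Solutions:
 v(x) = C1 - x^4/10 - 4*x^3/27 - 5*x^2/14 + x/4 - 3*sin(5*x/3)/2


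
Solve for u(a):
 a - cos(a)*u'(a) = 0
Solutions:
 u(a) = C1 + Integral(a/cos(a), a)


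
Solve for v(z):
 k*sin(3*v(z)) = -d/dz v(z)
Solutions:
 v(z) = -acos((-C1 - exp(6*k*z))/(C1 - exp(6*k*z)))/3 + 2*pi/3
 v(z) = acos((-C1 - exp(6*k*z))/(C1 - exp(6*k*z)))/3


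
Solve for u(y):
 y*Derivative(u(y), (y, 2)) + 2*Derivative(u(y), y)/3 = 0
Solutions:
 u(y) = C1 + C2*y^(1/3)


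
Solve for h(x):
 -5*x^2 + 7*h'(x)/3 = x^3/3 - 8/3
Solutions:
 h(x) = C1 + x^4/28 + 5*x^3/7 - 8*x/7


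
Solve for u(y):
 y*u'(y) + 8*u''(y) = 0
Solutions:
 u(y) = C1 + C2*erf(y/4)


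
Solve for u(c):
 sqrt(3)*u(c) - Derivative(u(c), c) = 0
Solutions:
 u(c) = C1*exp(sqrt(3)*c)


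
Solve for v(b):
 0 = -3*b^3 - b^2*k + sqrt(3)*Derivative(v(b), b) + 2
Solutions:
 v(b) = C1 + sqrt(3)*b^4/4 + sqrt(3)*b^3*k/9 - 2*sqrt(3)*b/3


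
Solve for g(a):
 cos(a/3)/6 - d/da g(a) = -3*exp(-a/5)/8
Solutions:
 g(a) = C1 + sin(a/3)/2 - 15*exp(-a/5)/8


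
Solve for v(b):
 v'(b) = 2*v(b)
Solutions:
 v(b) = C1*exp(2*b)


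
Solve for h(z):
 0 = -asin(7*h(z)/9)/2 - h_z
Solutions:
 Integral(1/asin(7*_y/9), (_y, h(z))) = C1 - z/2


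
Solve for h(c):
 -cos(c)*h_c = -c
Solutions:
 h(c) = C1 + Integral(c/cos(c), c)


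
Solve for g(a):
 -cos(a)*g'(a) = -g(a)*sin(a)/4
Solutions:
 g(a) = C1/cos(a)^(1/4)


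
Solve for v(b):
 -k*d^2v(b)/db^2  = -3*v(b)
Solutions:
 v(b) = C1*exp(-sqrt(3)*b*sqrt(1/k)) + C2*exp(sqrt(3)*b*sqrt(1/k))


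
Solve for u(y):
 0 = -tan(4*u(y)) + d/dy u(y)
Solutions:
 u(y) = -asin(C1*exp(4*y))/4 + pi/4
 u(y) = asin(C1*exp(4*y))/4


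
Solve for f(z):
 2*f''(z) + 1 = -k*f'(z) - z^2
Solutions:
 f(z) = C1 + C2*exp(-k*z/2) - z^3/(3*k) - z/k + 2*z^2/k^2 - 8*z/k^3


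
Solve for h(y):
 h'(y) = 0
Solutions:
 h(y) = C1


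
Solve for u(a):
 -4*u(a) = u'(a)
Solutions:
 u(a) = C1*exp(-4*a)


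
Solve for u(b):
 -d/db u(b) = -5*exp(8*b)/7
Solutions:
 u(b) = C1 + 5*exp(8*b)/56


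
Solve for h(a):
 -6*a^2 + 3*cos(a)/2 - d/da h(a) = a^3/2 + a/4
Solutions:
 h(a) = C1 - a^4/8 - 2*a^3 - a^2/8 + 3*sin(a)/2


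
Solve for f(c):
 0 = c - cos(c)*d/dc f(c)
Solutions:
 f(c) = C1 + Integral(c/cos(c), c)


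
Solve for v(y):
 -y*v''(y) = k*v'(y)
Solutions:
 v(y) = C1 + y^(1 - re(k))*(C2*sin(log(y)*Abs(im(k))) + C3*cos(log(y)*im(k)))


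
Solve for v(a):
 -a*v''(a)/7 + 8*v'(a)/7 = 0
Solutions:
 v(a) = C1 + C2*a^9


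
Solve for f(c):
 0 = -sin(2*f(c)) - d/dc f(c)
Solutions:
 f(c) = pi - acos((-C1 - exp(4*c))/(C1 - exp(4*c)))/2
 f(c) = acos((-C1 - exp(4*c))/(C1 - exp(4*c)))/2


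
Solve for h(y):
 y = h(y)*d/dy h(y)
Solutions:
 h(y) = -sqrt(C1 + y^2)
 h(y) = sqrt(C1 + y^2)


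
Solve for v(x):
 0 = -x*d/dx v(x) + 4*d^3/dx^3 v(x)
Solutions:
 v(x) = C1 + Integral(C2*airyai(2^(1/3)*x/2) + C3*airybi(2^(1/3)*x/2), x)


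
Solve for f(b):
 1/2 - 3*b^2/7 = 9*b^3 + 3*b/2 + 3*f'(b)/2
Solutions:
 f(b) = C1 - 3*b^4/2 - 2*b^3/21 - b^2/2 + b/3


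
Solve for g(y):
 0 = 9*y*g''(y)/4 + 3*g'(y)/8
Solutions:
 g(y) = C1 + C2*y^(5/6)


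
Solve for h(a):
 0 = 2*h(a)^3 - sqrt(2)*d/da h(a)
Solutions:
 h(a) = -sqrt(2)*sqrt(-1/(C1 + sqrt(2)*a))/2
 h(a) = sqrt(2)*sqrt(-1/(C1 + sqrt(2)*a))/2


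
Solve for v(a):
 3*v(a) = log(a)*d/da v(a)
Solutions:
 v(a) = C1*exp(3*li(a))


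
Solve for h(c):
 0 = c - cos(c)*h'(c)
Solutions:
 h(c) = C1 + Integral(c/cos(c), c)


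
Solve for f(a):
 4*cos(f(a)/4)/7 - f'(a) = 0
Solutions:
 -4*a/7 - 2*log(sin(f(a)/4) - 1) + 2*log(sin(f(a)/4) + 1) = C1


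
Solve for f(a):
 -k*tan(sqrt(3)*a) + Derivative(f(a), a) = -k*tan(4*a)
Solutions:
 f(a) = C1 - k*(3*log(tan(4*a)^2 + 1) - 4*sqrt(3)*log(tan(sqrt(3)*a)^2 + 1))/24


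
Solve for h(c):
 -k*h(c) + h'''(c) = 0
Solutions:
 h(c) = C1*exp(c*k^(1/3)) + C2*exp(c*k^(1/3)*(-1 + sqrt(3)*I)/2) + C3*exp(-c*k^(1/3)*(1 + sqrt(3)*I)/2)


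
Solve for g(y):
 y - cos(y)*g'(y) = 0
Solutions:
 g(y) = C1 + Integral(y/cos(y), y)


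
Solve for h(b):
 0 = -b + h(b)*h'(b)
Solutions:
 h(b) = -sqrt(C1 + b^2)
 h(b) = sqrt(C1 + b^2)


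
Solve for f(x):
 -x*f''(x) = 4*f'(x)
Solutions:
 f(x) = C1 + C2/x^3


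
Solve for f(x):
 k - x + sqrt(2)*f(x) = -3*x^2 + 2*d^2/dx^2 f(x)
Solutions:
 f(x) = C1*exp(-2^(3/4)*x/2) + C2*exp(2^(3/4)*x/2) - sqrt(2)*k/2 - 3*sqrt(2)*x^2/2 + sqrt(2)*x/2 - 6


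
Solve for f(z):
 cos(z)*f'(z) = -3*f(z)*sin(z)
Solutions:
 f(z) = C1*cos(z)^3


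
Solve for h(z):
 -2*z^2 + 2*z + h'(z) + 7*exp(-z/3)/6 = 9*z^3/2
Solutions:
 h(z) = C1 + 9*z^4/8 + 2*z^3/3 - z^2 + 7*exp(-z/3)/2


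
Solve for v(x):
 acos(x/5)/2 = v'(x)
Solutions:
 v(x) = C1 + x*acos(x/5)/2 - sqrt(25 - x^2)/2


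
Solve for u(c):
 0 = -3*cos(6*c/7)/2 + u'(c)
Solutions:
 u(c) = C1 + 7*sin(6*c/7)/4


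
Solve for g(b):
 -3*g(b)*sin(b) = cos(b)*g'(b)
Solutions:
 g(b) = C1*cos(b)^3


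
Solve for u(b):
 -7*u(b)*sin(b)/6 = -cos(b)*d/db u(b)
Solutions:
 u(b) = C1/cos(b)^(7/6)


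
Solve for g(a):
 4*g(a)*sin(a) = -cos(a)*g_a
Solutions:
 g(a) = C1*cos(a)^4


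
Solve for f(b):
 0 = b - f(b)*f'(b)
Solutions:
 f(b) = -sqrt(C1 + b^2)
 f(b) = sqrt(C1 + b^2)


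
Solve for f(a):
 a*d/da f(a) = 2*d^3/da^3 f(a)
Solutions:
 f(a) = C1 + Integral(C2*airyai(2^(2/3)*a/2) + C3*airybi(2^(2/3)*a/2), a)


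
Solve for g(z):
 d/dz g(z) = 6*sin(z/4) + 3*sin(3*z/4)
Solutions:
 g(z) = C1 - 24*cos(z/4) - 4*cos(3*z/4)


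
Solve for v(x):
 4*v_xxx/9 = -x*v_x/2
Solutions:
 v(x) = C1 + Integral(C2*airyai(-3^(2/3)*x/2) + C3*airybi(-3^(2/3)*x/2), x)


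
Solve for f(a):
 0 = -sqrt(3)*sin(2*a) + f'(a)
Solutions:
 f(a) = C1 - sqrt(3)*cos(2*a)/2


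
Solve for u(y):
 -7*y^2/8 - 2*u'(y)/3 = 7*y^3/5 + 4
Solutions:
 u(y) = C1 - 21*y^4/40 - 7*y^3/16 - 6*y


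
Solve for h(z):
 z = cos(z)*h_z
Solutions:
 h(z) = C1 + Integral(z/cos(z), z)


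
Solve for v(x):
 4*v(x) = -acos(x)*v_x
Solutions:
 v(x) = C1*exp(-4*Integral(1/acos(x), x))


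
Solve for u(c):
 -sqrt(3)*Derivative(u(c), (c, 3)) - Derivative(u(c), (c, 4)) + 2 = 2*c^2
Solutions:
 u(c) = C1 + C2*c + C3*c^2 + C4*exp(-sqrt(3)*c) - sqrt(3)*c^5/90 + c^4/18 + sqrt(3)*c^3/27


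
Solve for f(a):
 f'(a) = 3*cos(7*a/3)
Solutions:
 f(a) = C1 + 9*sin(7*a/3)/7


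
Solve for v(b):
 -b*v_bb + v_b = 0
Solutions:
 v(b) = C1 + C2*b^2


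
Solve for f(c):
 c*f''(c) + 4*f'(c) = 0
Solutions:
 f(c) = C1 + C2/c^3


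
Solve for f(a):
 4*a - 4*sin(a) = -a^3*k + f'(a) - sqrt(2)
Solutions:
 f(a) = C1 + a^4*k/4 + 2*a^2 + sqrt(2)*a + 4*cos(a)


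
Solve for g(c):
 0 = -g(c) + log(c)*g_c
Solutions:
 g(c) = C1*exp(li(c))


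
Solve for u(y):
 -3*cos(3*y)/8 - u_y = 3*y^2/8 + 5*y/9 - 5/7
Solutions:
 u(y) = C1 - y^3/8 - 5*y^2/18 + 5*y/7 - sin(3*y)/8


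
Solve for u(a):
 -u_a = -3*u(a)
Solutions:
 u(a) = C1*exp(3*a)


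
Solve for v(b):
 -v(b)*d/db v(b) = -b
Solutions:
 v(b) = -sqrt(C1 + b^2)
 v(b) = sqrt(C1 + b^2)


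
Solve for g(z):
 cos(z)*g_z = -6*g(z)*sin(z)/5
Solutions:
 g(z) = C1*cos(z)^(6/5)


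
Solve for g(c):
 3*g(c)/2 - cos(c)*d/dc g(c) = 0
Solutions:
 g(c) = C1*(sin(c) + 1)^(3/4)/(sin(c) - 1)^(3/4)


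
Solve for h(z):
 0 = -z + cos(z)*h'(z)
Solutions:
 h(z) = C1 + Integral(z/cos(z), z)


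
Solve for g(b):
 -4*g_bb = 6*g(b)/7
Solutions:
 g(b) = C1*sin(sqrt(42)*b/14) + C2*cos(sqrt(42)*b/14)


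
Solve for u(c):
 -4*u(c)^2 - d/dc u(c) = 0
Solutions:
 u(c) = 1/(C1 + 4*c)


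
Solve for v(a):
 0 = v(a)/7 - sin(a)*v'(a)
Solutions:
 v(a) = C1*(cos(a) - 1)^(1/14)/(cos(a) + 1)^(1/14)


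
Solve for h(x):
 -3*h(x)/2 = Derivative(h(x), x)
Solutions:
 h(x) = C1*exp(-3*x/2)


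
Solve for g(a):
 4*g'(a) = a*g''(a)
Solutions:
 g(a) = C1 + C2*a^5


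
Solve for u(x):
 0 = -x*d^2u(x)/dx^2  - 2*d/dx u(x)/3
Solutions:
 u(x) = C1 + C2*x^(1/3)


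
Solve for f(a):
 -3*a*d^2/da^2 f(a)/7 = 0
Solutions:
 f(a) = C1 + C2*a


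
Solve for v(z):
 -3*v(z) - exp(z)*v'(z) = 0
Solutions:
 v(z) = C1*exp(3*exp(-z))


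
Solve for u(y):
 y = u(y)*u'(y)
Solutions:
 u(y) = -sqrt(C1 + y^2)
 u(y) = sqrt(C1 + y^2)


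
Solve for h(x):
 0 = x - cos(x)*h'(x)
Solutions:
 h(x) = C1 + Integral(x/cos(x), x)


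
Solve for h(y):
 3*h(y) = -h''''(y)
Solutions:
 h(y) = (C1*sin(sqrt(2)*3^(1/4)*y/2) + C2*cos(sqrt(2)*3^(1/4)*y/2))*exp(-sqrt(2)*3^(1/4)*y/2) + (C3*sin(sqrt(2)*3^(1/4)*y/2) + C4*cos(sqrt(2)*3^(1/4)*y/2))*exp(sqrt(2)*3^(1/4)*y/2)
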